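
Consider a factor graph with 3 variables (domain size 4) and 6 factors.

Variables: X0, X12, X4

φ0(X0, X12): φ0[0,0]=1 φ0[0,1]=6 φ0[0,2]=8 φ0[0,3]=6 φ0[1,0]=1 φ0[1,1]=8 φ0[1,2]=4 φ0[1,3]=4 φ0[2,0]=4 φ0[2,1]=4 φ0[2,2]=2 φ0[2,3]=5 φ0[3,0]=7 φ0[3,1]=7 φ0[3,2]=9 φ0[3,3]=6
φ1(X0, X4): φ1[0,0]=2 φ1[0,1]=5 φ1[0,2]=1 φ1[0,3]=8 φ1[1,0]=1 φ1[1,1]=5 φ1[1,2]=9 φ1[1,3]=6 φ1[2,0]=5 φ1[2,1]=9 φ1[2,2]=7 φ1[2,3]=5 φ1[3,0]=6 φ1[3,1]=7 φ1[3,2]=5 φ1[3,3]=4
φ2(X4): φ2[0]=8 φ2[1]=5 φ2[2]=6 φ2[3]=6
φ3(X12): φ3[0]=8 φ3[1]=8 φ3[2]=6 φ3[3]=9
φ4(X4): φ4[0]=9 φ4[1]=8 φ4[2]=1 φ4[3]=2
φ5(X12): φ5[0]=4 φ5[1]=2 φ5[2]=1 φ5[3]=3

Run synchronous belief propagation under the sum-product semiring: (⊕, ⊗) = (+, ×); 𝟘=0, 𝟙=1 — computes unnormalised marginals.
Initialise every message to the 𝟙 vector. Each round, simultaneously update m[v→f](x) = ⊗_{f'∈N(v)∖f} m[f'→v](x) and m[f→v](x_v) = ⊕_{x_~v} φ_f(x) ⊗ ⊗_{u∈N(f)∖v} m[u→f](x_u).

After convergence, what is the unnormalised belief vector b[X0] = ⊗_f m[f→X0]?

init: all messages = 𝟙 over 4 values
r1 m[φ0→X0] = [21, 17, 15, 29]
r1 m[φ0→X12] = [13, 25, 23, 21]
r1 m[φ1→X0] = [16, 21, 26, 22]
r1 m[φ1→X4] = [14, 26, 22, 23]
r1 m[φ2→X4] = [8, 5, 6, 6]
r1 m[φ3→X12] = [8, 8, 6, 9]
r1 m[φ4→X4] = [9, 8, 1, 2]
r1 m[φ5→X12] = [4, 2, 1, 3]
r1 m[X0→φ0] = [1, 1, 1, 1]
r1 m[X0→φ1] = [1, 1, 1, 1]
r1 m[X12→φ0] = [1, 1, 1, 1]
r1 m[X12→φ3] = [1, 1, 1, 1]
r1 m[X12→φ5] = [1, 1, 1, 1]
r1 m[X4→φ1] = [1, 1, 1, 1]
r1 m[X4→φ2] = [1, 1, 1, 1]
r1 m[X4→φ4] = [1, 1, 1, 1]
r2 m[φ0→X0] = [21, 17, 15, 29]
r2 m[φ0→X12] = [13, 25, 23, 21]
r2 m[φ1→X0] = [16, 21, 26, 22]
r2 m[φ1→X4] = [14, 26, 22, 23]
r2 m[φ2→X4] = [8, 5, 6, 6]
r2 m[φ3→X12] = [8, 8, 6, 9]
r2 m[φ4→X4] = [9, 8, 1, 2]
r2 m[φ5→X12] = [4, 2, 1, 3]
r2 m[X0→φ0] = [16, 21, 26, 22]
r2 m[X0→φ1] = [21, 17, 15, 29]
r2 m[X12→φ0] = [32, 16, 6, 27]
r2 m[X12→φ3] = [52, 50, 23, 63]
r2 m[X12→φ5] = [104, 200, 138, 189]
r2 m[X4→φ1] = [72, 40, 6, 12]
r2 m[X4→φ2] = [126, 208, 22, 46]
r2 m[X4→φ4] = [112, 130, 132, 138]
r3 m[φ0→X0] = [338, 292, 339, 552]
r3 m[φ0→X12] = [295, 522, 462, 442]
r3 m[φ1→X0] = [446, 398, 822, 790]
r3 m[φ1→X4] = [308, 528, 424, 461]
r3 m[φ2→X4] = [8, 5, 6, 6]
r3 m[φ3→X12] = [8, 8, 6, 9]
r3 m[φ4→X4] = [9, 8, 1, 2]
r3 m[φ5→X12] = [4, 2, 1, 3]
r3 m[X0→φ0] = [16, 21, 26, 22]
r3 m[X0→φ1] = [21, 17, 15, 29]
r3 m[X12→φ0] = [32, 16, 6, 27]
r3 m[X12→φ3] = [52, 50, 23, 63]
r3 m[X12→φ5] = [104, 200, 138, 189]
r3 m[X4→φ1] = [72, 40, 6, 12]
r3 m[X4→φ2] = [126, 208, 22, 46]
r3 m[X4→φ4] = [112, 130, 132, 138]
r4 m[φ0→X0] = [338, 292, 339, 552]
r4 m[φ0→X12] = [295, 522, 462, 442]
r4 m[φ1→X0] = [446, 398, 822, 790]
r4 m[φ1→X4] = [308, 528, 424, 461]
r4 m[φ2→X4] = [8, 5, 6, 6]
r4 m[φ3→X12] = [8, 8, 6, 9]
r4 m[φ4→X4] = [9, 8, 1, 2]
r4 m[φ5→X12] = [4, 2, 1, 3]
r4 m[X0→φ0] = [446, 398, 822, 790]
r4 m[X0→φ1] = [338, 292, 339, 552]
r4 m[X12→φ0] = [32, 16, 6, 27]
r4 m[X12→φ3] = [1180, 1044, 462, 1326]
r4 m[X12→φ5] = [2360, 4176, 2772, 3978]
r4 m[X4→φ1] = [72, 40, 6, 12]
r4 m[X4→φ2] = [2772, 4224, 424, 922]
r4 m[X4→φ4] = [2464, 2640, 2544, 2766]
r5 m[φ0→X0] = [338, 292, 339, 552]
r5 m[φ0→X12] = [9662, 14678, 13914, 13118]
r5 m[φ1→X0] = [446, 398, 822, 790]
r5 m[φ1→X4] = [5975, 10065, 8099, 8359]
r5 m[φ2→X4] = [8, 5, 6, 6]
r5 m[φ3→X12] = [8, 8, 6, 9]
r5 m[φ4→X4] = [9, 8, 1, 2]
r5 m[φ5→X12] = [4, 2, 1, 3]
r5 m[X0→φ0] = [446, 398, 822, 790]
r5 m[X0→φ1] = [338, 292, 339, 552]
r5 m[X12→φ0] = [32, 16, 6, 27]
r5 m[X12→φ3] = [1180, 1044, 462, 1326]
r5 m[X12→φ5] = [2360, 4176, 2772, 3978]
r5 m[X4→φ1] = [72, 40, 6, 12]
r5 m[X4→φ2] = [2772, 4224, 424, 922]
r5 m[X4→φ4] = [2464, 2640, 2544, 2766]
r6 m[φ0→X0] = [338, 292, 339, 552]
r6 m[φ0→X12] = [9662, 14678, 13914, 13118]
r6 m[φ1→X0] = [446, 398, 822, 790]
r6 m[φ1→X4] = [5975, 10065, 8099, 8359]
r6 m[φ2→X4] = [8, 5, 6, 6]
r6 m[φ3→X12] = [8, 8, 6, 9]
r6 m[φ4→X4] = [9, 8, 1, 2]
r6 m[φ5→X12] = [4, 2, 1, 3]
r6 m[X0→φ0] = [446, 398, 822, 790]
r6 m[X0→φ1] = [338, 292, 339, 552]
r6 m[X12→φ0] = [32, 16, 6, 27]
r6 m[X12→φ3] = [38648, 29356, 13914, 39354]
r6 m[X12→φ5] = [77296, 117424, 83484, 118062]
r6 m[X4→φ1] = [72, 40, 6, 12]
r6 m[X4→φ2] = [53775, 80520, 8099, 16718]
r6 m[X4→φ4] = [47800, 50325, 48594, 50154]
r7 m[φ0→X0] = [338, 292, 339, 552]
r7 m[φ0→X12] = [9662, 14678, 13914, 13118]
r7 m[φ1→X0] = [446, 398, 822, 790]
r7 m[φ1→X4] = [5975, 10065, 8099, 8359]
r7 m[φ2→X4] = [8, 5, 6, 6]
r7 m[φ3→X12] = [8, 8, 6, 9]
r7 m[φ4→X4] = [9, 8, 1, 2]
r7 m[φ5→X12] = [4, 2, 1, 3]
r7 m[X0→φ0] = [446, 398, 822, 790]
r7 m[X0→φ1] = [338, 292, 339, 552]
r7 m[X12→φ0] = [32, 16, 6, 27]
r7 m[X12→φ3] = [38648, 29356, 13914, 39354]
r7 m[X12→φ5] = [77296, 117424, 83484, 118062]
r7 m[X4→φ1] = [72, 40, 6, 12]
r7 m[X4→φ2] = [53775, 80520, 8099, 16718]
r7 m[X4→φ4] = [47800, 50325, 48594, 50154]
fixed point reached at round 7
b[X0] = ⊗ incoming = [150748, 116216, 278658, 436080]

b[X0] = [150748, 116216, 278658, 436080]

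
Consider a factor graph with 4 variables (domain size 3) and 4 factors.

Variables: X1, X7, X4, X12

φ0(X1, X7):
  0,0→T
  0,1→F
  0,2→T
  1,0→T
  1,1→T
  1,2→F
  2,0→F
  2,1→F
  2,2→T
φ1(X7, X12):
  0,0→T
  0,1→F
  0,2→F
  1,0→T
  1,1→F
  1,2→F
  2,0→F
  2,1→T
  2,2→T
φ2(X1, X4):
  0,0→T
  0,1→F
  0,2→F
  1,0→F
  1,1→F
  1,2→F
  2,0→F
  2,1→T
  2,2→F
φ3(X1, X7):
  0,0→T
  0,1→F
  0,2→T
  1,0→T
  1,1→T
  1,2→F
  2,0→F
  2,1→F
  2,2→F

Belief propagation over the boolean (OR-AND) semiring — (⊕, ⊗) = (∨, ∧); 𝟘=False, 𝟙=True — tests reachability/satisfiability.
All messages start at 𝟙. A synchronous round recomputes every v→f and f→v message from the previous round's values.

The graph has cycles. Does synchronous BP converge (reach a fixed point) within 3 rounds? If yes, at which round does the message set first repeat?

NOT CONVERGED within 3 rounds

init: all messages = 𝟙 over 3 values
r1 m[φ0→X1] = [T, T, T]
r1 m[φ0→X7] = [T, T, T]
r1 m[φ1→X7] = [T, T, T]
r1 m[φ1→X12] = [T, T, T]
r1 m[φ2→X1] = [T, F, T]
r1 m[φ2→X4] = [T, T, F]
r1 m[φ3→X1] = [T, T, F]
r1 m[φ3→X7] = [T, T, T]
r1 m[X1→φ0] = [T, T, T]
r1 m[X1→φ2] = [T, T, T]
r1 m[X1→φ3] = [T, T, T]
r1 m[X7→φ0] = [T, T, T]
r1 m[X7→φ1] = [T, T, T]
r1 m[X7→φ3] = [T, T, T]
r1 m[X4→φ2] = [T, T, T]
r1 m[X12→φ1] = [T, T, T]
r2 m[φ0→X1] = [T, T, T]
r2 m[φ0→X7] = [T, T, T]
r2 m[φ1→X7] = [T, T, T]
r2 m[φ1→X12] = [T, T, T]
r2 m[φ2→X1] = [T, F, T]
r2 m[φ2→X4] = [T, T, F]
r2 m[φ3→X1] = [T, T, F]
r2 m[φ3→X7] = [T, T, T]
r2 m[X1→φ0] = [T, F, F]
r2 m[X1→φ2] = [T, T, F]
r2 m[X1→φ3] = [T, F, T]
r2 m[X7→φ0] = [T, T, T]
r2 m[X7→φ1] = [T, T, T]
r2 m[X7→φ3] = [T, T, T]
r2 m[X4→φ2] = [T, T, T]
r2 m[X12→φ1] = [T, T, T]
r3 m[φ0→X1] = [T, T, T]
r3 m[φ0→X7] = [T, F, T]
r3 m[φ1→X7] = [T, T, T]
r3 m[φ1→X12] = [T, T, T]
r3 m[φ2→X1] = [T, F, T]
r3 m[φ2→X4] = [T, F, F]
r3 m[φ3→X1] = [T, T, F]
r3 m[φ3→X7] = [T, F, T]
r3 m[X1→φ0] = [T, F, F]
r3 m[X1→φ2] = [T, T, F]
r3 m[X1→φ3] = [T, F, T]
r3 m[X7→φ0] = [T, T, T]
r3 m[X7→φ1] = [T, T, T]
r3 m[X7→φ3] = [T, T, T]
r3 m[X4→φ2] = [T, T, T]
r3 m[X12→φ1] = [T, T, T]
no fixed point within 3 rounds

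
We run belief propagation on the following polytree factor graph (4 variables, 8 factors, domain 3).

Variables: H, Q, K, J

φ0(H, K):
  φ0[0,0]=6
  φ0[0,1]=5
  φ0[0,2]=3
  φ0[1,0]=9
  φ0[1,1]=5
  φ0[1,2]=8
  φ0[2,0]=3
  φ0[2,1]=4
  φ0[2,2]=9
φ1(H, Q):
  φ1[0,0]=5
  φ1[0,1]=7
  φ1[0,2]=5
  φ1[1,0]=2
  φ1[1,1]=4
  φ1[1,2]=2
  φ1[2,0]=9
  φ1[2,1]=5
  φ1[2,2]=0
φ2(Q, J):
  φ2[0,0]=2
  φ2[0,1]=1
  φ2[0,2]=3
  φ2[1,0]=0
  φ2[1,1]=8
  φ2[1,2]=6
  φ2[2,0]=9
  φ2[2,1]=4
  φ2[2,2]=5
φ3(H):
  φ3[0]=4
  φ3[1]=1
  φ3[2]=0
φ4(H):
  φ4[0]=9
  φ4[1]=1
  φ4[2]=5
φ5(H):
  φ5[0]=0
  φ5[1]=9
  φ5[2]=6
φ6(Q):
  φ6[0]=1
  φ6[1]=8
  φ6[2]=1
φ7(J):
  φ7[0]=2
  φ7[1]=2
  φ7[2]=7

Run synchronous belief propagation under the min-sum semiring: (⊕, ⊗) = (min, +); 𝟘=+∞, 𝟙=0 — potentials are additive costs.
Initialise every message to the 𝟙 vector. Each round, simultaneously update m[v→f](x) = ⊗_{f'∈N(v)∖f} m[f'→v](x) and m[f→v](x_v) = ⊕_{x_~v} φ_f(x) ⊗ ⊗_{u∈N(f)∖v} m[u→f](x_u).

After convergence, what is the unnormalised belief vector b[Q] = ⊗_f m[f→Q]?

b[Q] = [22, 29, 21]

init: all messages = 𝟙 over 3 values
r1 m[φ0→H] = [3, 5, 3]
r1 m[φ0→K] = [3, 4, 3]
r1 m[φ1→H] = [5, 2, 0]
r1 m[φ1→Q] = [2, 4, 0]
r1 m[φ2→Q] = [1, 0, 4]
r1 m[φ2→J] = [0, 1, 3]
r1 m[φ3→H] = [4, 1, 0]
r1 m[φ4→H] = [9, 1, 5]
r1 m[φ5→H] = [0, 9, 6]
r1 m[φ6→Q] = [1, 8, 1]
r1 m[φ7→J] = [2, 2, 7]
r1 m[H→φ0] = [0, 0, 0]
r1 m[H→φ1] = [0, 0, 0]
r1 m[H→φ3] = [0, 0, 0]
r1 m[H→φ4] = [0, 0, 0]
r1 m[H→φ5] = [0, 0, 0]
r1 m[Q→φ1] = [0, 0, 0]
r1 m[Q→φ2] = [0, 0, 0]
r1 m[Q→φ6] = [0, 0, 0]
r1 m[K→φ0] = [0, 0, 0]
r1 m[J→φ2] = [0, 0, 0]
r1 m[J→φ7] = [0, 0, 0]
r2 m[φ0→H] = [3, 5, 3]
r2 m[φ0→K] = [3, 4, 3]
r2 m[φ1→H] = [5, 2, 0]
r2 m[φ1→Q] = [2, 4, 0]
r2 m[φ2→Q] = [1, 0, 4]
r2 m[φ2→J] = [0, 1, 3]
r2 m[φ3→H] = [4, 1, 0]
r2 m[φ4→H] = [9, 1, 5]
r2 m[φ5→H] = [0, 9, 6]
r2 m[φ6→Q] = [1, 8, 1]
r2 m[φ7→J] = [2, 2, 7]
r2 m[H→φ0] = [18, 13, 11]
r2 m[H→φ1] = [16, 16, 14]
r2 m[H→φ3] = [17, 17, 14]
r2 m[H→φ4] = [12, 17, 9]
r2 m[H→φ5] = [21, 9, 8]
r2 m[Q→φ1] = [2, 8, 5]
r2 m[Q→φ2] = [3, 12, 1]
r2 m[Q→φ6] = [3, 4, 4]
r2 m[K→φ0] = [0, 0, 0]
r2 m[J→φ2] = [2, 2, 7]
r2 m[J→φ7] = [0, 1, 3]
r3 m[φ0→H] = [3, 5, 3]
r3 m[φ0→K] = [14, 15, 20]
r3 m[φ1→H] = [7, 4, 5]
r3 m[φ1→Q] = [18, 19, 14]
r3 m[φ2→Q] = [3, 2, 6]
r3 m[φ2→J] = [5, 4, 6]
r3 m[φ3→H] = [4, 1, 0]
r3 m[φ4→H] = [9, 1, 5]
r3 m[φ5→H] = [0, 9, 6]
r3 m[φ6→Q] = [1, 8, 1]
r3 m[φ7→J] = [2, 2, 7]
r3 m[H→φ0] = [18, 13, 11]
r3 m[H→φ1] = [16, 16, 14]
r3 m[H→φ3] = [17, 17, 14]
r3 m[H→φ4] = [12, 17, 9]
r3 m[H→φ5] = [21, 9, 8]
r3 m[Q→φ1] = [2, 8, 5]
r3 m[Q→φ2] = [3, 12, 1]
r3 m[Q→φ6] = [3, 4, 4]
r3 m[K→φ0] = [0, 0, 0]
r3 m[J→φ2] = [2, 2, 7]
r3 m[J→φ7] = [0, 1, 3]
r4 m[φ0→H] = [3, 5, 3]
r4 m[φ0→K] = [14, 15, 20]
r4 m[φ1→H] = [7, 4, 5]
r4 m[φ1→Q] = [18, 19, 14]
r4 m[φ2→Q] = [3, 2, 6]
r4 m[φ2→J] = [5, 4, 6]
r4 m[φ3→H] = [4, 1, 0]
r4 m[φ4→H] = [9, 1, 5]
r4 m[φ5→H] = [0, 9, 6]
r4 m[φ6→Q] = [1, 8, 1]
r4 m[φ7→J] = [2, 2, 7]
r4 m[H→φ0] = [20, 15, 16]
r4 m[H→φ1] = [16, 16, 14]
r4 m[H→φ3] = [19, 19, 19]
r4 m[H→φ4] = [14, 19, 14]
r4 m[H→φ5] = [23, 11, 13]
r4 m[Q→φ1] = [4, 10, 7]
r4 m[Q→φ2] = [19, 27, 15]
r4 m[Q→φ6] = [21, 21, 20]
r4 m[K→φ0] = [0, 0, 0]
r4 m[J→φ2] = [2, 2, 7]
r4 m[J→φ7] = [5, 4, 6]
r5 m[φ0→H] = [3, 5, 3]
r5 m[φ0→K] = [19, 20, 23]
r5 m[φ1→H] = [9, 6, 7]
r5 m[φ1→Q] = [18, 19, 14]
r5 m[φ2→Q] = [3, 2, 6]
r5 m[φ2→J] = [21, 19, 20]
r5 m[φ3→H] = [4, 1, 0]
r5 m[φ4→H] = [9, 1, 5]
r5 m[φ5→H] = [0, 9, 6]
r5 m[φ6→Q] = [1, 8, 1]
r5 m[φ7→J] = [2, 2, 7]
r5 m[H→φ0] = [20, 15, 16]
r5 m[H→φ1] = [16, 16, 14]
r5 m[H→φ3] = [19, 19, 19]
r5 m[H→φ4] = [14, 19, 14]
r5 m[H→φ5] = [23, 11, 13]
r5 m[Q→φ1] = [4, 10, 7]
r5 m[Q→φ2] = [19, 27, 15]
r5 m[Q→φ6] = [21, 21, 20]
r5 m[K→φ0] = [0, 0, 0]
r5 m[J→φ2] = [2, 2, 7]
r5 m[J→φ7] = [5, 4, 6]
r6 m[φ0→H] = [3, 5, 3]
r6 m[φ0→K] = [19, 20, 23]
r6 m[φ1→H] = [9, 6, 7]
r6 m[φ1→Q] = [18, 19, 14]
r6 m[φ2→Q] = [3, 2, 6]
r6 m[φ2→J] = [21, 19, 20]
r6 m[φ3→H] = [4, 1, 0]
r6 m[φ4→H] = [9, 1, 5]
r6 m[φ5→H] = [0, 9, 6]
r6 m[φ6→Q] = [1, 8, 1]
r6 m[φ7→J] = [2, 2, 7]
r6 m[H→φ0] = [22, 17, 18]
r6 m[H→φ1] = [16, 16, 14]
r6 m[H→φ3] = [21, 21, 21]
r6 m[H→φ4] = [16, 21, 16]
r6 m[H→φ5] = [25, 13, 15]
r6 m[Q→φ1] = [4, 10, 7]
r6 m[Q→φ2] = [19, 27, 15]
r6 m[Q→φ6] = [21, 21, 20]
r6 m[K→φ0] = [0, 0, 0]
r6 m[J→φ2] = [2, 2, 7]
r6 m[J→φ7] = [21, 19, 20]
r7 m[φ0→H] = [3, 5, 3]
r7 m[φ0→K] = [21, 22, 25]
r7 m[φ1→H] = [9, 6, 7]
r7 m[φ1→Q] = [18, 19, 14]
r7 m[φ2→Q] = [3, 2, 6]
r7 m[φ2→J] = [21, 19, 20]
r7 m[φ3→H] = [4, 1, 0]
r7 m[φ4→H] = [9, 1, 5]
r7 m[φ5→H] = [0, 9, 6]
r7 m[φ6→Q] = [1, 8, 1]
r7 m[φ7→J] = [2, 2, 7]
r7 m[H→φ0] = [22, 17, 18]
r7 m[H→φ1] = [16, 16, 14]
r7 m[H→φ3] = [21, 21, 21]
r7 m[H→φ4] = [16, 21, 16]
r7 m[H→φ5] = [25, 13, 15]
r7 m[Q→φ1] = [4, 10, 7]
r7 m[Q→φ2] = [19, 27, 15]
r7 m[Q→φ6] = [21, 21, 20]
r7 m[K→φ0] = [0, 0, 0]
r7 m[J→φ2] = [2, 2, 7]
r7 m[J→φ7] = [21, 19, 20]
r8 m[φ0→H] = [3, 5, 3]
r8 m[φ0→K] = [21, 22, 25]
r8 m[φ1→H] = [9, 6, 7]
r8 m[φ1→Q] = [18, 19, 14]
r8 m[φ2→Q] = [3, 2, 6]
r8 m[φ2→J] = [21, 19, 20]
r8 m[φ3→H] = [4, 1, 0]
r8 m[φ4→H] = [9, 1, 5]
r8 m[φ5→H] = [0, 9, 6]
r8 m[φ6→Q] = [1, 8, 1]
r8 m[φ7→J] = [2, 2, 7]
r8 m[H→φ0] = [22, 17, 18]
r8 m[H→φ1] = [16, 16, 14]
r8 m[H→φ3] = [21, 21, 21]
r8 m[H→φ4] = [16, 21, 16]
r8 m[H→φ5] = [25, 13, 15]
r8 m[Q→φ1] = [4, 10, 7]
r8 m[Q→φ2] = [19, 27, 15]
r8 m[Q→φ6] = [21, 21, 20]
r8 m[K→φ0] = [0, 0, 0]
r8 m[J→φ2] = [2, 2, 7]
r8 m[J→φ7] = [21, 19, 20]
fixed point reached at round 8
b[Q] = ⊗ incoming = [22, 29, 21]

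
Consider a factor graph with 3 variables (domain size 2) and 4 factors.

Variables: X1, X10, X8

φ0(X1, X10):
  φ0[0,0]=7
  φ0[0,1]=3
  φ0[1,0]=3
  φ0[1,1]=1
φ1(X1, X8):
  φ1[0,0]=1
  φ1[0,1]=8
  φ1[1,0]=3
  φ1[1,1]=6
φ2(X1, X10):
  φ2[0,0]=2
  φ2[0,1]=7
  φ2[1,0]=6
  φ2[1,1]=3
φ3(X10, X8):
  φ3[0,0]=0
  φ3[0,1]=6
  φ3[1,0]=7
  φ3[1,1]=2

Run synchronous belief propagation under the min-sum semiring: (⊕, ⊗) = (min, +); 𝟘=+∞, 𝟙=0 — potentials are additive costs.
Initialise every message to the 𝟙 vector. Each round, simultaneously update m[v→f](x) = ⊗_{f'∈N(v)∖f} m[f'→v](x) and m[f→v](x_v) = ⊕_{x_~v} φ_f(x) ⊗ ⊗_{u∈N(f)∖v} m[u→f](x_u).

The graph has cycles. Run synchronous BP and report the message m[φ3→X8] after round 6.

message @ round 6 = [15, 15]

init: all messages = 𝟙 over 2 values
r1 m[φ0→X1] = [3, 1]
r1 m[φ0→X10] = [3, 1]
r1 m[φ1→X1] = [1, 3]
r1 m[φ1→X8] = [1, 6]
r1 m[φ2→X1] = [2, 3]
r1 m[φ2→X10] = [2, 3]
r1 m[φ3→X10] = [0, 2]
r1 m[φ3→X8] = [0, 2]
r1 m[X1→φ0] = [0, 0]
r1 m[X1→φ1] = [0, 0]
r1 m[X1→φ2] = [0, 0]
r1 m[X10→φ0] = [0, 0]
r1 m[X10→φ2] = [0, 0]
r1 m[X10→φ3] = [0, 0]
r1 m[X8→φ1] = [0, 0]
r1 m[X8→φ3] = [0, 0]
r2 m[φ0→X1] = [3, 1]
r2 m[φ0→X10] = [3, 1]
r2 m[φ1→X1] = [1, 3]
r2 m[φ1→X8] = [1, 6]
r2 m[φ2→X1] = [2, 3]
r2 m[φ2→X10] = [2, 3]
r2 m[φ3→X10] = [0, 2]
r2 m[φ3→X8] = [0, 2]
r2 m[X1→φ0] = [3, 6]
r2 m[X1→φ1] = [5, 4]
r2 m[X1→φ2] = [4, 4]
r2 m[X10→φ0] = [2, 5]
r2 m[X10→φ2] = [3, 3]
r2 m[X10→φ3] = [5, 4]
r2 m[X8→φ1] = [0, 2]
r2 m[X8→φ3] = [1, 6]
r3 m[φ0→X1] = [8, 5]
r3 m[φ0→X10] = [9, 6]
r3 m[φ1→X1] = [1, 3]
r3 m[φ1→X8] = [6, 10]
r3 m[φ2→X1] = [5, 6]
r3 m[φ2→X10] = [6, 7]
r3 m[φ3→X10] = [1, 8]
r3 m[φ3→X8] = [5, 6]
r3 m[X1→φ0] = [3, 6]
r3 m[X1→φ1] = [5, 4]
r3 m[X1→φ2] = [4, 4]
r3 m[X10→φ0] = [2, 5]
r3 m[X10→φ2] = [3, 3]
r3 m[X10→φ3] = [5, 4]
r3 m[X8→φ1] = [0, 2]
r3 m[X8→φ3] = [1, 6]
r4 m[φ0→X1] = [8, 5]
r4 m[φ0→X10] = [9, 6]
r4 m[φ1→X1] = [1, 3]
r4 m[φ1→X8] = [6, 10]
r4 m[φ2→X1] = [5, 6]
r4 m[φ2→X10] = [6, 7]
r4 m[φ3→X10] = [1, 8]
r4 m[φ3→X8] = [5, 6]
r4 m[X1→φ0] = [6, 9]
r4 m[X1→φ1] = [13, 11]
r4 m[X1→φ2] = [9, 8]
r4 m[X10→φ0] = [7, 15]
r4 m[X10→φ2] = [10, 14]
r4 m[X10→φ3] = [15, 13]
r4 m[X8→φ1] = [5, 6]
r4 m[X8→φ3] = [6, 10]
r5 m[φ0→X1] = [14, 10]
r5 m[φ0→X10] = [12, 9]
r5 m[φ1→X1] = [6, 8]
r5 m[φ1→X8] = [14, 17]
r5 m[φ2→X1] = [12, 16]
r5 m[φ2→X10] = [11, 11]
r5 m[φ3→X10] = [6, 12]
r5 m[φ3→X8] = [15, 15]
r5 m[X1→φ0] = [6, 9]
r5 m[X1→φ1] = [13, 11]
r5 m[X1→φ2] = [9, 8]
r5 m[X10→φ0] = [7, 15]
r5 m[X10→φ2] = [10, 14]
r5 m[X10→φ3] = [15, 13]
r5 m[X8→φ1] = [5, 6]
r5 m[X8→φ3] = [6, 10]
r6 m[φ0→X1] = [14, 10]
r6 m[φ0→X10] = [12, 9]
r6 m[φ1→X1] = [6, 8]
r6 m[φ1→X8] = [14, 17]
r6 m[φ2→X1] = [12, 16]
r6 m[φ2→X10] = [11, 11]
r6 m[φ3→X10] = [6, 12]
r6 m[φ3→X8] = [15, 15]
r6 m[X1→φ0] = [18, 24]
r6 m[X1→φ1] = [26, 26]
r6 m[X1→φ2] = [20, 18]
r6 m[X10→φ0] = [17, 23]
r6 m[X10→φ2] = [18, 21]
r6 m[X10→φ3] = [23, 20]
r6 m[X8→φ1] = [15, 15]
r6 m[X8→φ3] = [14, 17]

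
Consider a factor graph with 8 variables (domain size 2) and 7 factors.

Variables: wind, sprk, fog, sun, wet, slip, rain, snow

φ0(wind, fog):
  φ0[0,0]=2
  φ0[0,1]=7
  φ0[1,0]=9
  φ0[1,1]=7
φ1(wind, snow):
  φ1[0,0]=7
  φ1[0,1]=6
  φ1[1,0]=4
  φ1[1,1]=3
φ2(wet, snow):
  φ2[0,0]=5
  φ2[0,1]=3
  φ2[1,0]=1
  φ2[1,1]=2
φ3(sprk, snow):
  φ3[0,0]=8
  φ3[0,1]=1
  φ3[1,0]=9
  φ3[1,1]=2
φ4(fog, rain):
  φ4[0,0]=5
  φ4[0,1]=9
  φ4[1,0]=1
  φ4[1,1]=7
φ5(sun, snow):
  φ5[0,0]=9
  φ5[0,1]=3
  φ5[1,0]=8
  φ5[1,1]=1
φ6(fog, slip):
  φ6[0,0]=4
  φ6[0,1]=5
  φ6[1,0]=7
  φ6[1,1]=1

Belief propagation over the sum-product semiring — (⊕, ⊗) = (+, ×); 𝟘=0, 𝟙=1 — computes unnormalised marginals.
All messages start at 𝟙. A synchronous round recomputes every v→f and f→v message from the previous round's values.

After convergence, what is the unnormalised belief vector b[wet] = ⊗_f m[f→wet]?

b[wet] = [16546516, 3459596]

init: all messages = 𝟙 over 2 values
r1 m[φ0→wind] = [9, 16]
r1 m[φ0→fog] = [11, 14]
r1 m[φ1→wind] = [13, 7]
r1 m[φ1→snow] = [11, 9]
r1 m[φ2→wet] = [8, 3]
r1 m[φ2→snow] = [6, 5]
r1 m[φ3→sprk] = [9, 11]
r1 m[φ3→snow] = [17, 3]
r1 m[φ4→fog] = [14, 8]
r1 m[φ4→rain] = [6, 16]
r1 m[φ5→sun] = [12, 9]
r1 m[φ5→snow] = [17, 4]
r1 m[φ6→fog] = [9, 8]
r1 m[φ6→slip] = [11, 6]
r1 m[wind→φ0] = [1, 1]
r1 m[wind→φ1] = [1, 1]
r1 m[sprk→φ3] = [1, 1]
r1 m[fog→φ0] = [1, 1]
r1 m[fog→φ4] = [1, 1]
r1 m[fog→φ6] = [1, 1]
r1 m[sun→φ5] = [1, 1]
r1 m[wet→φ2] = [1, 1]
r1 m[slip→φ6] = [1, 1]
r1 m[rain→φ4] = [1, 1]
r1 m[snow→φ1] = [1, 1]
r1 m[snow→φ2] = [1, 1]
r1 m[snow→φ3] = [1, 1]
r1 m[snow→φ5] = [1, 1]
r2 m[φ0→wind] = [9, 16]
r2 m[φ0→fog] = [11, 14]
r2 m[φ1→wind] = [13, 7]
r2 m[φ1→snow] = [11, 9]
r2 m[φ2→wet] = [8, 3]
r2 m[φ2→snow] = [6, 5]
r2 m[φ3→sprk] = [9, 11]
r2 m[φ3→snow] = [17, 3]
r2 m[φ4→fog] = [14, 8]
r2 m[φ4→rain] = [6, 16]
r2 m[φ5→sun] = [12, 9]
r2 m[φ5→snow] = [17, 4]
r2 m[φ6→fog] = [9, 8]
r2 m[φ6→slip] = [11, 6]
r2 m[wind→φ0] = [13, 7]
r2 m[wind→φ1] = [9, 16]
r2 m[sprk→φ3] = [1, 1]
r2 m[fog→φ0] = [126, 64]
r2 m[fog→φ4] = [99, 112]
r2 m[fog→φ6] = [154, 112]
r2 m[sun→φ5] = [1, 1]
r2 m[wet→φ2] = [1, 1]
r2 m[slip→φ6] = [1, 1]
r2 m[rain→φ4] = [1, 1]
r2 m[snow→φ1] = [1734, 60]
r2 m[snow→φ2] = [3179, 108]
r2 m[snow→φ3] = [1122, 180]
r2 m[snow→φ5] = [1122, 135]
r3 m[φ0→wind] = [700, 1582]
r3 m[φ0→fog] = [89, 140]
r3 m[φ1→wind] = [12498, 7116]
r3 m[φ1→snow] = [127, 102]
r3 m[φ2→wet] = [16219, 3395]
r3 m[φ2→snow] = [6, 5]
r3 m[φ3→sprk] = [9156, 10458]
r3 m[φ3→snow] = [17, 3]
r3 m[φ4→fog] = [14, 8]
r3 m[φ4→rain] = [607, 1675]
r3 m[φ5→sun] = [10503, 9111]
r3 m[φ5→snow] = [17, 4]
r3 m[φ6→fog] = [9, 8]
r3 m[φ6→slip] = [1400, 882]
r3 m[wind→φ0] = [13, 7]
r3 m[wind→φ1] = [9, 16]
r3 m[sprk→φ3] = [1, 1]
r3 m[fog→φ0] = [126, 64]
r3 m[fog→φ4] = [99, 112]
r3 m[fog→φ6] = [154, 112]
r3 m[sun→φ5] = [1, 1]
r3 m[wet→φ2] = [1, 1]
r3 m[slip→φ6] = [1, 1]
r3 m[rain→φ4] = [1, 1]
r3 m[snow→φ1] = [1734, 60]
r3 m[snow→φ2] = [3179, 108]
r3 m[snow→φ3] = [1122, 180]
r3 m[snow→φ5] = [1122, 135]
r4 m[φ0→wind] = [700, 1582]
r4 m[φ0→fog] = [89, 140]
r4 m[φ1→wind] = [12498, 7116]
r4 m[φ1→snow] = [127, 102]
r4 m[φ2→wet] = [16219, 3395]
r4 m[φ2→snow] = [6, 5]
r4 m[φ3→sprk] = [9156, 10458]
r4 m[φ3→snow] = [17, 3]
r4 m[φ4→fog] = [14, 8]
r4 m[φ4→rain] = [607, 1675]
r4 m[φ5→sun] = [10503, 9111]
r4 m[φ5→snow] = [17, 4]
r4 m[φ6→fog] = [9, 8]
r4 m[φ6→slip] = [1400, 882]
r4 m[wind→φ0] = [12498, 7116]
r4 m[wind→φ1] = [700, 1582]
r4 m[sprk→φ3] = [1, 1]
r4 m[fog→φ0] = [126, 64]
r4 m[fog→φ4] = [801, 1120]
r4 m[fog→φ6] = [1246, 1120]
r4 m[sun→φ5] = [1, 1]
r4 m[wet→φ2] = [1, 1]
r4 m[slip→φ6] = [1, 1]
r4 m[rain→φ4] = [1, 1]
r4 m[snow→φ1] = [1734, 60]
r4 m[snow→φ2] = [36703, 1224]
r4 m[snow→φ3] = [12954, 2040]
r4 m[snow→φ5] = [12954, 1530]
r5 m[φ0→wind] = [700, 1582]
r5 m[φ0→fog] = [89040, 137298]
r5 m[φ1→wind] = [12498, 7116]
r5 m[φ1→snow] = [11228, 8946]
r5 m[φ2→wet] = [187187, 39151]
r5 m[φ2→snow] = [6, 5]
r5 m[φ3→sprk] = [105672, 120666]
r5 m[φ3→snow] = [17, 3]
r5 m[φ4→fog] = [14, 8]
r5 m[φ4→rain] = [5125, 15049]
r5 m[φ5→sun] = [121176, 105162]
r5 m[φ5→snow] = [17, 4]
r5 m[φ6→fog] = [9, 8]
r5 m[φ6→slip] = [12824, 7350]
r5 m[wind→φ0] = [12498, 7116]
r5 m[wind→φ1] = [700, 1582]
r5 m[sprk→φ3] = [1, 1]
r5 m[fog→φ0] = [126, 64]
r5 m[fog→φ4] = [801, 1120]
r5 m[fog→φ6] = [1246, 1120]
r5 m[sun→φ5] = [1, 1]
r5 m[wet→φ2] = [1, 1]
r5 m[slip→φ6] = [1, 1]
r5 m[rain→φ4] = [1, 1]
r5 m[snow→φ1] = [1734, 60]
r5 m[snow→φ2] = [36703, 1224]
r5 m[snow→φ3] = [12954, 2040]
r5 m[snow→φ5] = [12954, 1530]
r6 m[φ0→wind] = [700, 1582]
r6 m[φ0→fog] = [89040, 137298]
r6 m[φ1→wind] = [12498, 7116]
r6 m[φ1→snow] = [11228, 8946]
r6 m[φ2→wet] = [187187, 39151]
r6 m[φ2→snow] = [6, 5]
r6 m[φ3→sprk] = [105672, 120666]
r6 m[φ3→snow] = [17, 3]
r6 m[φ4→fog] = [14, 8]
r6 m[φ4→rain] = [5125, 15049]
r6 m[φ5→sun] = [121176, 105162]
r6 m[φ5→snow] = [17, 4]
r6 m[φ6→fog] = [9, 8]
r6 m[φ6→slip] = [12824, 7350]
r6 m[wind→φ0] = [12498, 7116]
r6 m[wind→φ1] = [700, 1582]
r6 m[sprk→φ3] = [1, 1]
r6 m[fog→φ0] = [126, 64]
r6 m[fog→φ4] = [801360, 1098384]
r6 m[fog→φ6] = [1246560, 1098384]
r6 m[sun→φ5] = [1, 1]
r6 m[wet→φ2] = [1, 1]
r6 m[slip→φ6] = [1, 1]
r6 m[rain→φ4] = [1, 1]
r6 m[snow→φ1] = [1734, 60]
r6 m[snow→φ2] = [3244892, 107352]
r6 m[snow→φ3] = [1145256, 178920]
r6 m[snow→φ5] = [1145256, 134190]
r7 m[φ0→wind] = [700, 1582]
r7 m[φ0→fog] = [89040, 137298]
r7 m[φ1→wind] = [12498, 7116]
r7 m[φ1→snow] = [11228, 8946]
r7 m[φ2→wet] = [16546516, 3459596]
r7 m[φ2→snow] = [6, 5]
r7 m[φ3→sprk] = [9340968, 10665144]
r7 m[φ3→snow] = [17, 3]
r7 m[φ4→fog] = [14, 8]
r7 m[φ4→rain] = [5105184, 14900928]
r7 m[φ5→sun] = [10709874, 9296238]
r7 m[φ5→snow] = [17, 4]
r7 m[φ6→fog] = [9, 8]
r7 m[φ6→slip] = [12674928, 7331184]
r7 m[wind→φ0] = [12498, 7116]
r7 m[wind→φ1] = [700, 1582]
r7 m[sprk→φ3] = [1, 1]
r7 m[fog→φ0] = [126, 64]
r7 m[fog→φ4] = [801360, 1098384]
r7 m[fog→φ6] = [1246560, 1098384]
r7 m[sun→φ5] = [1, 1]
r7 m[wet→φ2] = [1, 1]
r7 m[slip→φ6] = [1, 1]
r7 m[rain→φ4] = [1, 1]
r7 m[snow→φ1] = [1734, 60]
r7 m[snow→φ2] = [3244892, 107352]
r7 m[snow→φ3] = [1145256, 178920]
r7 m[snow→φ5] = [1145256, 134190]
r8 m[φ0→wind] = [700, 1582]
r8 m[φ0→fog] = [89040, 137298]
r8 m[φ1→wind] = [12498, 7116]
r8 m[φ1→snow] = [11228, 8946]
r8 m[φ2→wet] = [16546516, 3459596]
r8 m[φ2→snow] = [6, 5]
r8 m[φ3→sprk] = [9340968, 10665144]
r8 m[φ3→snow] = [17, 3]
r8 m[φ4→fog] = [14, 8]
r8 m[φ4→rain] = [5105184, 14900928]
r8 m[φ5→sun] = [10709874, 9296238]
r8 m[φ5→snow] = [17, 4]
r8 m[φ6→fog] = [9, 8]
r8 m[φ6→slip] = [12674928, 7331184]
r8 m[wind→φ0] = [12498, 7116]
r8 m[wind→φ1] = [700, 1582]
r8 m[sprk→φ3] = [1, 1]
r8 m[fog→φ0] = [126, 64]
r8 m[fog→φ4] = [801360, 1098384]
r8 m[fog→φ6] = [1246560, 1098384]
r8 m[sun→φ5] = [1, 1]
r8 m[wet→φ2] = [1, 1]
r8 m[slip→φ6] = [1, 1]
r8 m[rain→φ4] = [1, 1]
r8 m[snow→φ1] = [1734, 60]
r8 m[snow→φ2] = [3244892, 107352]
r8 m[snow→φ3] = [1145256, 178920]
r8 m[snow→φ5] = [1145256, 134190]
fixed point reached at round 8
b[wet] = ⊗ incoming = [16546516, 3459596]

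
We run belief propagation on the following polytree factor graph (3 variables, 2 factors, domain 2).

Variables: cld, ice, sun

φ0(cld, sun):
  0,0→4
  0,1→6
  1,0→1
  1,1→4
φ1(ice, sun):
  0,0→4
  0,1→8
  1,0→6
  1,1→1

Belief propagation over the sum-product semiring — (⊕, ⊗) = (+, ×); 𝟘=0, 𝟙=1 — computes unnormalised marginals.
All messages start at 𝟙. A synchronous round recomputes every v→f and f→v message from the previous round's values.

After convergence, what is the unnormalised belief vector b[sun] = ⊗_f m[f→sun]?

init: all messages = 𝟙 over 2 values
r1 m[φ0→cld] = [10, 5]
r1 m[φ0→sun] = [5, 10]
r1 m[φ1→ice] = [12, 7]
r1 m[φ1→sun] = [10, 9]
r1 m[cld→φ0] = [1, 1]
r1 m[ice→φ1] = [1, 1]
r1 m[sun→φ0] = [1, 1]
r1 m[sun→φ1] = [1, 1]
r2 m[φ0→cld] = [10, 5]
r2 m[φ0→sun] = [5, 10]
r2 m[φ1→ice] = [12, 7]
r2 m[φ1→sun] = [10, 9]
r2 m[cld→φ0] = [1, 1]
r2 m[ice→φ1] = [1, 1]
r2 m[sun→φ0] = [10, 9]
r2 m[sun→φ1] = [5, 10]
r3 m[φ0→cld] = [94, 46]
r3 m[φ0→sun] = [5, 10]
r3 m[φ1→ice] = [100, 40]
r3 m[φ1→sun] = [10, 9]
r3 m[cld→φ0] = [1, 1]
r3 m[ice→φ1] = [1, 1]
r3 m[sun→φ0] = [10, 9]
r3 m[sun→φ1] = [5, 10]
r4 m[φ0→cld] = [94, 46]
r4 m[φ0→sun] = [5, 10]
r4 m[φ1→ice] = [100, 40]
r4 m[φ1→sun] = [10, 9]
r4 m[cld→φ0] = [1, 1]
r4 m[ice→φ1] = [1, 1]
r4 m[sun→φ0] = [10, 9]
r4 m[sun→φ1] = [5, 10]
fixed point reached at round 4
b[sun] = ⊗ incoming = [50, 90]

b[sun] = [50, 90]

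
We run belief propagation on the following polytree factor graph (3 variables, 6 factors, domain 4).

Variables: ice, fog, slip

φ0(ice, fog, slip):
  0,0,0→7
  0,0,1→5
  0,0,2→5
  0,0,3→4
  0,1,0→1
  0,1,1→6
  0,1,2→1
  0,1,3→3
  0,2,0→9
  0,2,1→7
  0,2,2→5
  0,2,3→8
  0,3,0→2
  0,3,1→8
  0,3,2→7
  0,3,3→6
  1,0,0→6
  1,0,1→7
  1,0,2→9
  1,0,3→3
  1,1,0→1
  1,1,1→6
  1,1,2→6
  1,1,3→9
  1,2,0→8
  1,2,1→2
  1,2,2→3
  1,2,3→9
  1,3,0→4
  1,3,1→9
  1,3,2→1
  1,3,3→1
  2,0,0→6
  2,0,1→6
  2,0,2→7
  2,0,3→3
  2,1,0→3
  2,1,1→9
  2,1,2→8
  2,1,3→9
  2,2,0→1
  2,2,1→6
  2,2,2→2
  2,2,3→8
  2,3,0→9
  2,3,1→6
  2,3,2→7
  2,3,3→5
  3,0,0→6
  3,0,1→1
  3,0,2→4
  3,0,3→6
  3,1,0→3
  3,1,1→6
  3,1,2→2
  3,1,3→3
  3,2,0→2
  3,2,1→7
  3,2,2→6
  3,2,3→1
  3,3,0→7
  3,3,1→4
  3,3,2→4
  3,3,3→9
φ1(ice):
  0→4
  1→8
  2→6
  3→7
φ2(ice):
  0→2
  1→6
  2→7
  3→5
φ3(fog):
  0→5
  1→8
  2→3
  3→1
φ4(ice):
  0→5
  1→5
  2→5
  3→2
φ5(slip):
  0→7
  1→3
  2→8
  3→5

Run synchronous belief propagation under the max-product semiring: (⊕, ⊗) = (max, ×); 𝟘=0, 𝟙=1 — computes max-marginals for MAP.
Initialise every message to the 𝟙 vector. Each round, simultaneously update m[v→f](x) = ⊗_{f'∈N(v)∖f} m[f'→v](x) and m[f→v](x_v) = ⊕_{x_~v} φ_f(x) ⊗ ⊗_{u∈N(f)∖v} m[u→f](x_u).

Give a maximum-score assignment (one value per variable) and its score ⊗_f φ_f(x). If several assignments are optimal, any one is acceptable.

init: all messages = 𝟙 over 4 values
r1 m[φ0→ice] = [9, 9, 9, 9]
r1 m[φ0→fog] = [9, 9, 9, 9]
r1 m[φ0→slip] = [9, 9, 9, 9]
r1 m[φ1→ice] = [4, 8, 6, 7]
r1 m[φ2→ice] = [2, 6, 7, 5]
r1 m[φ3→fog] = [5, 8, 3, 1]
r1 m[φ4→ice] = [5, 5, 5, 2]
r1 m[φ5→slip] = [7, 3, 8, 5]
r1 m[ice→φ0] = [1, 1, 1, 1]
r1 m[ice→φ1] = [1, 1, 1, 1]
r1 m[ice→φ2] = [1, 1, 1, 1]
r1 m[ice→φ4] = [1, 1, 1, 1]
r1 m[fog→φ0] = [1, 1, 1, 1]
r1 m[fog→φ3] = [1, 1, 1, 1]
r1 m[slip→φ0] = [1, 1, 1, 1]
r1 m[slip→φ5] = [1, 1, 1, 1]
r2 m[φ0→ice] = [9, 9, 9, 9]
r2 m[φ0→fog] = [9, 9, 9, 9]
r2 m[φ0→slip] = [9, 9, 9, 9]
r2 m[φ1→ice] = [4, 8, 6, 7]
r2 m[φ2→ice] = [2, 6, 7, 5]
r2 m[φ3→fog] = [5, 8, 3, 1]
r2 m[φ4→ice] = [5, 5, 5, 2]
r2 m[φ5→slip] = [7, 3, 8, 5]
r2 m[ice→φ0] = [40, 240, 210, 70]
r2 m[ice→φ1] = [90, 270, 315, 90]
r2 m[ice→φ2] = [180, 360, 270, 126]
r2 m[ice→φ4] = [72, 432, 378, 315]
r2 m[fog→φ0] = [5, 8, 3, 1]
r2 m[fog→φ3] = [9, 9, 9, 9]
r2 m[slip→φ0] = [7, 3, 8, 5]
r2 m[slip→φ5] = [9, 9, 9, 9]
r3 m[φ0→ice] = [245, 384, 512, 210]
r3 m[φ0→fog] = [17280, 13440, 13440, 13230]
r3 m[φ0→slip] = [7200, 15120, 13440, 17280]
r3 m[φ1→ice] = [4, 8, 6, 7]
r3 m[φ2→ice] = [2, 6, 7, 5]
r3 m[φ3→fog] = [5, 8, 3, 1]
r3 m[φ4→ice] = [5, 5, 5, 2]
r3 m[φ5→slip] = [7, 3, 8, 5]
r3 m[ice→φ0] = [40, 240, 210, 70]
r3 m[ice→φ1] = [90, 270, 315, 90]
r3 m[ice→φ2] = [180, 360, 270, 126]
r3 m[ice→φ4] = [72, 432, 378, 315]
r3 m[fog→φ0] = [5, 8, 3, 1]
r3 m[fog→φ3] = [9, 9, 9, 9]
r3 m[slip→φ0] = [7, 3, 8, 5]
r3 m[slip→φ5] = [9, 9, 9, 9]
r4 m[φ0→ice] = [245, 384, 512, 210]
r4 m[φ0→fog] = [17280, 13440, 13440, 13230]
r4 m[φ0→slip] = [7200, 15120, 13440, 17280]
r4 m[φ1→ice] = [4, 8, 6, 7]
r4 m[φ2→ice] = [2, 6, 7, 5]
r4 m[φ3→fog] = [5, 8, 3, 1]
r4 m[φ4→ice] = [5, 5, 5, 2]
r4 m[φ5→slip] = [7, 3, 8, 5]
r4 m[ice→φ0] = [40, 240, 210, 70]
r4 m[ice→φ1] = [2450, 11520, 17920, 2100]
r4 m[ice→φ2] = [4900, 15360, 15360, 2940]
r4 m[ice→φ4] = [1960, 18432, 21504, 7350]
r4 m[fog→φ0] = [5, 8, 3, 1]
r4 m[fog→φ3] = [17280, 13440, 13440, 13230]
r4 m[slip→φ0] = [7, 3, 8, 5]
r4 m[slip→φ5] = [7200, 15120, 13440, 17280]
r5 m[φ0→ice] = [245, 384, 512, 210]
r5 m[φ0→fog] = [17280, 13440, 13440, 13230]
r5 m[φ0→slip] = [7200, 15120, 13440, 17280]
r5 m[φ1→ice] = [4, 8, 6, 7]
r5 m[φ2→ice] = [2, 6, 7, 5]
r5 m[φ3→fog] = [5, 8, 3, 1]
r5 m[φ4→ice] = [5, 5, 5, 2]
r5 m[φ5→slip] = [7, 3, 8, 5]
r5 m[ice→φ0] = [40, 240, 210, 70]
r5 m[ice→φ1] = [2450, 11520, 17920, 2100]
r5 m[ice→φ2] = [4900, 15360, 15360, 2940]
r5 m[ice→φ4] = [1960, 18432, 21504, 7350]
r5 m[fog→φ0] = [5, 8, 3, 1]
r5 m[fog→φ3] = [17280, 13440, 13440, 13230]
r5 m[slip→φ0] = [7, 3, 8, 5]
r5 m[slip→φ5] = [7200, 15120, 13440, 17280]
fixed point reached at round 5
traceback from ice: (ice=2, fog=1, slip=2), score=107520

assignment: (ice=2, fog=1, slip=2); score = 107520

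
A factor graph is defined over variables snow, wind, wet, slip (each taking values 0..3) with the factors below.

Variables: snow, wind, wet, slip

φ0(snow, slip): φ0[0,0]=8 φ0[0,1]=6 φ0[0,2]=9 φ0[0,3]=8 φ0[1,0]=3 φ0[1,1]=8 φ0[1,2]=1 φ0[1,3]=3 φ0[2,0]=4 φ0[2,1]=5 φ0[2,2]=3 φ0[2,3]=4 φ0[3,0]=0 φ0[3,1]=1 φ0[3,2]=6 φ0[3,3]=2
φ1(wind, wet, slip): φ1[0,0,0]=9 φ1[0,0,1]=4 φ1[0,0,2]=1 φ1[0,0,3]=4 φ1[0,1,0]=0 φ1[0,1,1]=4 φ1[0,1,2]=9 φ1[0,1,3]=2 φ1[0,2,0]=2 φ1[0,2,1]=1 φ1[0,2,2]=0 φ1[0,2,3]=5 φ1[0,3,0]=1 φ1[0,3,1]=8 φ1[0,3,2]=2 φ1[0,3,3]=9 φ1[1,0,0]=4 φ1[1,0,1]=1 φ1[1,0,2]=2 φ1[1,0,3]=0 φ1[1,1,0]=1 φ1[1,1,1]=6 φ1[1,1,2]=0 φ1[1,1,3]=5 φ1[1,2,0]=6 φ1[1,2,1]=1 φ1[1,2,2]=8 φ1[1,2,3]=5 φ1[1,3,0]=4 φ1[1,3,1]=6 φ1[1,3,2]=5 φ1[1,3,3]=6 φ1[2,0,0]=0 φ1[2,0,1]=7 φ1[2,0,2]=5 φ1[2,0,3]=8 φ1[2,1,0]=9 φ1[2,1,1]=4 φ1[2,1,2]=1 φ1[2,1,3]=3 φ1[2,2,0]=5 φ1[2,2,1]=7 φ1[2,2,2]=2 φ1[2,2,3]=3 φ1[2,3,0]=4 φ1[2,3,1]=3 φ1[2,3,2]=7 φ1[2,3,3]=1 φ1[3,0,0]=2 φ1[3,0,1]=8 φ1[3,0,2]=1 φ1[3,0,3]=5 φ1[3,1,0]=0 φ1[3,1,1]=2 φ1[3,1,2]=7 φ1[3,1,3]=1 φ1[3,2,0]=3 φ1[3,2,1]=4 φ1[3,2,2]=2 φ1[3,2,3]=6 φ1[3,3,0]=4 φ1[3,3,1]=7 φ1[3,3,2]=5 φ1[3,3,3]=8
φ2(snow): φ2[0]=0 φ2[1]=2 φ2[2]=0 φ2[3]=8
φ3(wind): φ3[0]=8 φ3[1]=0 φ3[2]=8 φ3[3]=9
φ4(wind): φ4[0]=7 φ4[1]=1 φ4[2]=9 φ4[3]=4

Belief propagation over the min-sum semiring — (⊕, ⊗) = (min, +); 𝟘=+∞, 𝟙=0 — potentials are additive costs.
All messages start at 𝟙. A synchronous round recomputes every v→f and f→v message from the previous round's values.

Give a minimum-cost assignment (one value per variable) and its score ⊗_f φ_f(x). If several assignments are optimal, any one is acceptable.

assignment: (snow=1, wind=1, wet=1, slip=2); score = 4

init: all messages = 𝟙 over 4 values
r1 m[φ0→snow] = [6, 1, 3, 0]
r1 m[φ0→slip] = [0, 1, 1, 2]
r1 m[φ1→wind] = [0, 0, 0, 0]
r1 m[φ1→wet] = [0, 0, 0, 1]
r1 m[φ1→slip] = [0, 1, 0, 0]
r1 m[φ2→snow] = [0, 2, 0, 8]
r1 m[φ3→wind] = [8, 0, 8, 9]
r1 m[φ4→wind] = [7, 1, 9, 4]
r1 m[snow→φ0] = [0, 0, 0, 0]
r1 m[snow→φ2] = [0, 0, 0, 0]
r1 m[wind→φ1] = [0, 0, 0, 0]
r1 m[wind→φ3] = [0, 0, 0, 0]
r1 m[wind→φ4] = [0, 0, 0, 0]
r1 m[wet→φ1] = [0, 0, 0, 0]
r1 m[slip→φ0] = [0, 0, 0, 0]
r1 m[slip→φ1] = [0, 0, 0, 0]
r2 m[φ0→snow] = [6, 1, 3, 0]
r2 m[φ0→slip] = [0, 1, 1, 2]
r2 m[φ1→wind] = [0, 0, 0, 0]
r2 m[φ1→wet] = [0, 0, 0, 1]
r2 m[φ1→slip] = [0, 1, 0, 0]
r2 m[φ2→snow] = [0, 2, 0, 8]
r2 m[φ3→wind] = [8, 0, 8, 9]
r2 m[φ4→wind] = [7, 1, 9, 4]
r2 m[snow→φ0] = [0, 2, 0, 8]
r2 m[snow→φ2] = [6, 1, 3, 0]
r2 m[wind→φ1] = [15, 1, 17, 13]
r2 m[wind→φ3] = [7, 1, 9, 4]
r2 m[wind→φ4] = [8, 0, 8, 9]
r2 m[wet→φ1] = [0, 0, 0, 0]
r2 m[slip→φ0] = [0, 1, 0, 0]
r2 m[slip→φ1] = [0, 1, 1, 2]
r3 m[φ0→snow] = [7, 1, 3, 0]
r3 m[φ0→slip] = [4, 5, 3, 4]
r3 m[φ1→wind] = [0, 1, 0, 0]
r3 m[φ1→wet] = [3, 2, 3, 5]
r3 m[φ1→slip] = [2, 2, 1, 1]
r3 m[φ2→snow] = [0, 2, 0, 8]
r3 m[φ3→wind] = [8, 0, 8, 9]
r3 m[φ4→wind] = [7, 1, 9, 4]
r3 m[snow→φ0] = [0, 2, 0, 8]
r3 m[snow→φ2] = [6, 1, 3, 0]
r3 m[wind→φ1] = [15, 1, 17, 13]
r3 m[wind→φ3] = [7, 1, 9, 4]
r3 m[wind→φ4] = [8, 0, 8, 9]
r3 m[wet→φ1] = [0, 0, 0, 0]
r3 m[slip→φ0] = [0, 1, 0, 0]
r3 m[slip→φ1] = [0, 1, 1, 2]
r4 m[φ0→snow] = [7, 1, 3, 0]
r4 m[φ0→slip] = [4, 5, 3, 4]
r4 m[φ1→wind] = [0, 1, 0, 0]
r4 m[φ1→wet] = [3, 2, 3, 5]
r4 m[φ1→slip] = [2, 2, 1, 1]
r4 m[φ2→snow] = [0, 2, 0, 8]
r4 m[φ3→wind] = [8, 0, 8, 9]
r4 m[φ4→wind] = [7, 1, 9, 4]
r4 m[snow→φ0] = [0, 2, 0, 8]
r4 m[snow→φ2] = [7, 1, 3, 0]
r4 m[wind→φ1] = [15, 1, 17, 13]
r4 m[wind→φ3] = [7, 2, 9, 4]
r4 m[wind→φ4] = [8, 1, 8, 9]
r4 m[wet→φ1] = [0, 0, 0, 0]
r4 m[slip→φ0] = [2, 2, 1, 1]
r4 m[slip→φ1] = [4, 5, 3, 4]
r5 m[φ0→snow] = [8, 2, 4, 2]
r5 m[φ0→slip] = [4, 5, 3, 4]
r5 m[φ1→wind] = [3, 3, 4, 4]
r5 m[φ1→wet] = [5, 4, 7, 9]
r5 m[φ1→slip] = [2, 2, 1, 1]
r5 m[φ2→snow] = [0, 2, 0, 8]
r5 m[φ3→wind] = [8, 0, 8, 9]
r5 m[φ4→wind] = [7, 1, 9, 4]
r5 m[snow→φ0] = [0, 2, 0, 8]
r5 m[snow→φ2] = [7, 1, 3, 0]
r5 m[wind→φ1] = [15, 1, 17, 13]
r5 m[wind→φ3] = [7, 2, 9, 4]
r5 m[wind→φ4] = [8, 1, 8, 9]
r5 m[wet→φ1] = [0, 0, 0, 0]
r5 m[slip→φ0] = [2, 2, 1, 1]
r5 m[slip→φ1] = [4, 5, 3, 4]
r6 m[φ0→snow] = [8, 2, 4, 2]
r6 m[φ0→slip] = [4, 5, 3, 4]
r6 m[φ1→wind] = [3, 3, 4, 4]
r6 m[φ1→wet] = [5, 4, 7, 9]
r6 m[φ1→slip] = [2, 2, 1, 1]
r6 m[φ2→snow] = [0, 2, 0, 8]
r6 m[φ3→wind] = [8, 0, 8, 9]
r6 m[φ4→wind] = [7, 1, 9, 4]
r6 m[snow→φ0] = [0, 2, 0, 8]
r6 m[snow→φ2] = [8, 2, 4, 2]
r6 m[wind→φ1] = [15, 1, 17, 13]
r6 m[wind→φ3] = [10, 4, 13, 8]
r6 m[wind→φ4] = [11, 3, 12, 13]
r6 m[wet→φ1] = [0, 0, 0, 0]
r6 m[slip→φ0] = [2, 2, 1, 1]
r6 m[slip→φ1] = [4, 5, 3, 4]
r7 m[φ0→snow] = [8, 2, 4, 2]
r7 m[φ0→slip] = [4, 5, 3, 4]
r7 m[φ1→wind] = [3, 3, 4, 4]
r7 m[φ1→wet] = [5, 4, 7, 9]
r7 m[φ1→slip] = [2, 2, 1, 1]
r7 m[φ2→snow] = [0, 2, 0, 8]
r7 m[φ3→wind] = [8, 0, 8, 9]
r7 m[φ4→wind] = [7, 1, 9, 4]
r7 m[snow→φ0] = [0, 2, 0, 8]
r7 m[snow→φ2] = [8, 2, 4, 2]
r7 m[wind→φ1] = [15, 1, 17, 13]
r7 m[wind→φ3] = [10, 4, 13, 8]
r7 m[wind→φ4] = [11, 3, 12, 13]
r7 m[wet→φ1] = [0, 0, 0, 0]
r7 m[slip→φ0] = [2, 2, 1, 1]
r7 m[slip→φ1] = [4, 5, 3, 4]
fixed point reached at round 7
traceback from snow: (snow=1, wind=1, wet=1, slip=2), score=4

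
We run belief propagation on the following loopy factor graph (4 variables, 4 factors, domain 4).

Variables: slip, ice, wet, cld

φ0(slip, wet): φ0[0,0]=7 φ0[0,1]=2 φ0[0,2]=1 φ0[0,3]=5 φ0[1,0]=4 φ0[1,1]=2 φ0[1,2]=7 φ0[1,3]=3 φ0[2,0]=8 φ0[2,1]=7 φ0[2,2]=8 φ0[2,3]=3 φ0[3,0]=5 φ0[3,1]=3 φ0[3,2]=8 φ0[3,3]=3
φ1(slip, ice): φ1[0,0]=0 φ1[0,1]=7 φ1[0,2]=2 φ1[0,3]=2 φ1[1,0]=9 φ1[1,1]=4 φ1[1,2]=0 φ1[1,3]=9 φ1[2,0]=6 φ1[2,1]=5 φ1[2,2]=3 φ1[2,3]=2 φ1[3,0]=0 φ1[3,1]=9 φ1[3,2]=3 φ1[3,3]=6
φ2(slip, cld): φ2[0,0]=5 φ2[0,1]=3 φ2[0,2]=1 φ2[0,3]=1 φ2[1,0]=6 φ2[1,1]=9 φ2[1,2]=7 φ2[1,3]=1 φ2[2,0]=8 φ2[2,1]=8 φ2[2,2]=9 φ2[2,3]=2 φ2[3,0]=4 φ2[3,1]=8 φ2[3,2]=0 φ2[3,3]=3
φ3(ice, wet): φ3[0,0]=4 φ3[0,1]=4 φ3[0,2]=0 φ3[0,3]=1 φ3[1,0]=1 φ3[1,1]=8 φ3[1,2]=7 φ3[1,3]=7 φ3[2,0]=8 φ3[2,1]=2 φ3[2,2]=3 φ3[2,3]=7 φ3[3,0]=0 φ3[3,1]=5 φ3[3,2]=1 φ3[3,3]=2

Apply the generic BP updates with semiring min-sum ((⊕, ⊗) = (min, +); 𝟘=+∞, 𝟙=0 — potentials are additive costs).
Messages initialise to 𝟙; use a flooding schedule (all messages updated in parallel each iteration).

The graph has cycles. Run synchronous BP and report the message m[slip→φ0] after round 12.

message @ round 12 = [4, 7, 8, 3]

init: all messages = 𝟙 over 4 values
r1 m[φ0→slip] = [1, 2, 3, 3]
r1 m[φ0→wet] = [4, 2, 1, 3]
r1 m[φ1→slip] = [0, 0, 2, 0]
r1 m[φ1→ice] = [0, 4, 0, 2]
r1 m[φ2→slip] = [1, 1, 2, 0]
r1 m[φ2→cld] = [4, 3, 0, 1]
r1 m[φ3→ice] = [0, 1, 2, 0]
r1 m[φ3→wet] = [0, 2, 0, 1]
r1 m[slip→φ0] = [0, 0, 0, 0]
r1 m[slip→φ1] = [0, 0, 0, 0]
r1 m[slip→φ2] = [0, 0, 0, 0]
r1 m[ice→φ1] = [0, 0, 0, 0]
r1 m[ice→φ3] = [0, 0, 0, 0]
r1 m[wet→φ0] = [0, 0, 0, 0]
r1 m[wet→φ3] = [0, 0, 0, 0]
r1 m[cld→φ2] = [0, 0, 0, 0]
r2 m[φ0→slip] = [1, 2, 3, 3]
r2 m[φ0→wet] = [4, 2, 1, 3]
r2 m[φ1→slip] = [0, 0, 2, 0]
r2 m[φ1→ice] = [0, 4, 0, 2]
r2 m[φ2→slip] = [1, 1, 2, 0]
r2 m[φ2→cld] = [4, 3, 0, 1]
r2 m[φ3→ice] = [0, 1, 2, 0]
r2 m[φ3→wet] = [0, 2, 0, 1]
r2 m[slip→φ0] = [1, 1, 4, 0]
r2 m[slip→φ1] = [2, 3, 5, 3]
r2 m[slip→φ2] = [1, 2, 5, 3]
r2 m[ice→φ1] = [0, 1, 2, 0]
r2 m[ice→φ3] = [0, 4, 0, 2]
r2 m[wet→φ0] = [0, 2, 0, 1]
r2 m[wet→φ3] = [4, 2, 1, 3]
r2 m[cld→φ2] = [0, 0, 0, 0]
r3 m[φ0→slip] = [1, 4, 4, 4]
r3 m[φ0→wet] = [5, 3, 2, 3]
r3 m[φ1→slip] = [0, 2, 2, 0]
r3 m[φ1→ice] = [2, 7, 3, 4]
r3 m[φ2→slip] = [1, 1, 2, 0]
r3 m[φ2→cld] = [6, 4, 2, 2]
r3 m[φ3→ice] = [1, 5, 4, 2]
r3 m[φ3→wet] = [2, 2, 0, 1]
r3 m[slip→φ0] = [1, 1, 4, 0]
r3 m[slip→φ1] = [2, 3, 5, 3]
r3 m[slip→φ2] = [1, 2, 5, 3]
r3 m[ice→φ1] = [0, 1, 2, 0]
r3 m[ice→φ3] = [0, 4, 0, 2]
r3 m[wet→φ0] = [0, 2, 0, 1]
r3 m[wet→φ3] = [4, 2, 1, 3]
r3 m[cld→φ2] = [0, 0, 0, 0]
r4 m[φ0→slip] = [1, 4, 4, 4]
r4 m[φ0→wet] = [5, 3, 2, 3]
r4 m[φ1→slip] = [0, 2, 2, 0]
r4 m[φ1→ice] = [2, 7, 3, 4]
r4 m[φ2→slip] = [1, 1, 2, 0]
r4 m[φ2→cld] = [6, 4, 2, 2]
r4 m[φ3→ice] = [1, 5, 4, 2]
r4 m[φ3→wet] = [2, 2, 0, 1]
r4 m[slip→φ0] = [1, 3, 4, 0]
r4 m[slip→φ1] = [2, 5, 6, 4]
r4 m[slip→φ2] = [1, 6, 6, 4]
r4 m[ice→φ1] = [1, 5, 4, 2]
r4 m[ice→φ3] = [2, 7, 3, 4]
r4 m[wet→φ0] = [2, 2, 0, 1]
r4 m[wet→φ3] = [5, 3, 2, 3]
r4 m[cld→φ2] = [0, 0, 0, 0]
r5 m[φ0→slip] = [1, 4, 4, 4]
r5 m[φ0→wet] = [5, 3, 2, 3]
r5 m[φ1→slip] = [1, 4, 4, 1]
r5 m[φ1→ice] = [2, 9, 4, 4]
r5 m[φ2→slip] = [1, 1, 2, 0]
r5 m[φ2→cld] = [6, 4, 2, 2]
r5 m[φ3→ice] = [2, 6, 5, 3]
r5 m[φ3→wet] = [4, 5, 2, 3]
r5 m[slip→φ0] = [1, 3, 4, 0]
r5 m[slip→φ1] = [2, 5, 6, 4]
r5 m[slip→φ2] = [1, 6, 6, 4]
r5 m[ice→φ1] = [1, 5, 4, 2]
r5 m[ice→φ3] = [2, 7, 3, 4]
r5 m[wet→φ0] = [2, 2, 0, 1]
r5 m[wet→φ3] = [5, 3, 2, 3]
r5 m[cld→φ2] = [0, 0, 0, 0]
r6 m[φ0→slip] = [1, 4, 4, 4]
r6 m[φ0→wet] = [5, 3, 2, 3]
r6 m[φ1→slip] = [1, 4, 4, 1]
r6 m[φ1→ice] = [2, 9, 4, 4]
r6 m[φ2→slip] = [1, 1, 2, 0]
r6 m[φ2→cld] = [6, 4, 2, 2]
r6 m[φ3→ice] = [2, 6, 5, 3]
r6 m[φ3→wet] = [4, 5, 2, 3]
r6 m[slip→φ0] = [2, 5, 6, 1]
r6 m[slip→φ1] = [2, 5, 6, 4]
r6 m[slip→φ2] = [2, 8, 8, 5]
r6 m[ice→φ1] = [2, 6, 5, 3]
r6 m[ice→φ3] = [2, 9, 4, 4]
r6 m[wet→φ0] = [4, 5, 2, 3]
r6 m[wet→φ3] = [5, 3, 2, 3]
r6 m[cld→φ2] = [0, 0, 0, 0]
r7 m[φ0→slip] = [3, 6, 6, 6]
r7 m[φ0→wet] = [6, 4, 3, 4]
r7 m[φ1→slip] = [2, 5, 5, 2]
r7 m[φ1→ice] = [2, 9, 4, 4]
r7 m[φ2→slip] = [1, 1, 2, 0]
r7 m[φ2→cld] = [7, 5, 3, 3]
r7 m[φ3→ice] = [2, 6, 5, 3]
r7 m[φ3→wet] = [4, 6, 2, 3]
r7 m[slip→φ0] = [2, 5, 6, 1]
r7 m[slip→φ1] = [2, 5, 6, 4]
r7 m[slip→φ2] = [2, 8, 8, 5]
r7 m[ice→φ1] = [2, 6, 5, 3]
r7 m[ice→φ3] = [2, 9, 4, 4]
r7 m[wet→φ0] = [4, 5, 2, 3]
r7 m[wet→φ3] = [5, 3, 2, 3]
r7 m[cld→φ2] = [0, 0, 0, 0]
r8 m[φ0→slip] = [3, 6, 6, 6]
r8 m[φ0→wet] = [6, 4, 3, 4]
r8 m[φ1→slip] = [2, 5, 5, 2]
r8 m[φ1→ice] = [2, 9, 4, 4]
r8 m[φ2→slip] = [1, 1, 2, 0]
r8 m[φ2→cld] = [7, 5, 3, 3]
r8 m[φ3→ice] = [2, 6, 5, 3]
r8 m[φ3→wet] = [4, 6, 2, 3]
r8 m[slip→φ0] = [3, 6, 7, 2]
r8 m[slip→φ1] = [4, 7, 8, 6]
r8 m[slip→φ2] = [5, 11, 11, 8]
r8 m[ice→φ1] = [2, 6, 5, 3]
r8 m[ice→φ3] = [2, 9, 4, 4]
r8 m[wet→φ0] = [4, 6, 2, 3]
r8 m[wet→φ3] = [6, 4, 3, 4]
r8 m[cld→φ2] = [0, 0, 0, 0]
r9 m[φ0→slip] = [3, 6, 6, 6]
r9 m[φ0→wet] = [7, 5, 4, 5]
r9 m[φ1→slip] = [2, 5, 5, 2]
r9 m[φ1→ice] = [4, 11, 6, 6]
r9 m[φ2→slip] = [1, 1, 2, 0]
r9 m[φ2→cld] = [10, 8, 6, 6]
r9 m[φ3→ice] = [3, 7, 6, 4]
r9 m[φ3→wet] = [4, 6, 2, 3]
r9 m[slip→φ0] = [3, 6, 7, 2]
r9 m[slip→φ1] = [4, 7, 8, 6]
r9 m[slip→φ2] = [5, 11, 11, 8]
r9 m[ice→φ1] = [2, 6, 5, 3]
r9 m[ice→φ3] = [2, 9, 4, 4]
r9 m[wet→φ0] = [4, 6, 2, 3]
r9 m[wet→φ3] = [6, 4, 3, 4]
r9 m[cld→φ2] = [0, 0, 0, 0]
r10 m[φ0→slip] = [3, 6, 6, 6]
r10 m[φ0→wet] = [7, 5, 4, 5]
r10 m[φ1→slip] = [2, 5, 5, 2]
r10 m[φ1→ice] = [4, 11, 6, 6]
r10 m[φ2→slip] = [1, 1, 2, 0]
r10 m[φ2→cld] = [10, 8, 6, 6]
r10 m[φ3→ice] = [3, 7, 6, 4]
r10 m[φ3→wet] = [4, 6, 2, 3]
r10 m[slip→φ0] = [3, 6, 7, 2]
r10 m[slip→φ1] = [4, 7, 8, 6]
r10 m[slip→φ2] = [5, 11, 11, 8]
r10 m[ice→φ1] = [3, 7, 6, 4]
r10 m[ice→φ3] = [4, 11, 6, 6]
r10 m[wet→φ0] = [4, 6, 2, 3]
r10 m[wet→φ3] = [7, 5, 4, 5]
r10 m[cld→φ2] = [0, 0, 0, 0]
r11 m[φ0→slip] = [3, 6, 6, 6]
r11 m[φ0→wet] = [7, 5, 4, 5]
r11 m[φ1→slip] = [3, 6, 6, 3]
r11 m[φ1→ice] = [4, 11, 6, 6]
r11 m[φ2→slip] = [1, 1, 2, 0]
r11 m[φ2→cld] = [10, 8, 6, 6]
r11 m[φ3→ice] = [4, 8, 7, 5]
r11 m[φ3→wet] = [6, 8, 4, 5]
r11 m[slip→φ0] = [3, 6, 7, 2]
r11 m[slip→φ1] = [4, 7, 8, 6]
r11 m[slip→φ2] = [5, 11, 11, 8]
r11 m[ice→φ1] = [3, 7, 6, 4]
r11 m[ice→φ3] = [4, 11, 6, 6]
r11 m[wet→φ0] = [4, 6, 2, 3]
r11 m[wet→φ3] = [7, 5, 4, 5]
r11 m[cld→φ2] = [0, 0, 0, 0]
r12 m[φ0→slip] = [3, 6, 6, 6]
r12 m[φ0→wet] = [7, 5, 4, 5]
r12 m[φ1→slip] = [3, 6, 6, 3]
r12 m[φ1→ice] = [4, 11, 6, 6]
r12 m[φ2→slip] = [1, 1, 2, 0]
r12 m[φ2→cld] = [10, 8, 6, 6]
r12 m[φ3→ice] = [4, 8, 7, 5]
r12 m[φ3→wet] = [6, 8, 4, 5]
r12 m[slip→φ0] = [4, 7, 8, 3]
r12 m[slip→φ1] = [4, 7, 8, 6]
r12 m[slip→φ2] = [6, 12, 12, 9]
r12 m[ice→φ1] = [4, 8, 7, 5]
r12 m[ice→φ3] = [4, 11, 6, 6]
r12 m[wet→φ0] = [6, 8, 4, 5]
r12 m[wet→φ3] = [7, 5, 4, 5]
r12 m[cld→φ2] = [0, 0, 0, 0]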